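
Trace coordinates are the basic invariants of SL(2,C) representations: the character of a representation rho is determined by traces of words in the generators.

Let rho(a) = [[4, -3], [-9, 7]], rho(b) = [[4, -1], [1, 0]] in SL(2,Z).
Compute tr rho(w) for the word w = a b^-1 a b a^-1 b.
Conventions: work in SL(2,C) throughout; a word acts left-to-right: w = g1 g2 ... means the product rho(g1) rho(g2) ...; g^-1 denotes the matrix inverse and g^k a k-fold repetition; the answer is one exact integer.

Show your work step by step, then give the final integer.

rho(a) = [[4, -3], [-9, 7]]
... * rho(b^-1) = [[0, 1], [-1, 4]]  ->  [[3, -8], [-7, 19]]
... * rho(a) = [[4, -3], [-9, 7]]  ->  [[84, -65], [-199, 154]]
... * rho(b) = [[4, -1], [1, 0]]  ->  [[271, -84], [-642, 199]]
... * rho(a^-1) = [[7, 3], [9, 4]]  ->  [[1141, 477], [-2703, -1130]]
... * rho(b) = [[4, -1], [1, 0]]  ->  [[5041, -1141], [-11942, 2703]]
tr = 5041 + 2703 = 7744

7744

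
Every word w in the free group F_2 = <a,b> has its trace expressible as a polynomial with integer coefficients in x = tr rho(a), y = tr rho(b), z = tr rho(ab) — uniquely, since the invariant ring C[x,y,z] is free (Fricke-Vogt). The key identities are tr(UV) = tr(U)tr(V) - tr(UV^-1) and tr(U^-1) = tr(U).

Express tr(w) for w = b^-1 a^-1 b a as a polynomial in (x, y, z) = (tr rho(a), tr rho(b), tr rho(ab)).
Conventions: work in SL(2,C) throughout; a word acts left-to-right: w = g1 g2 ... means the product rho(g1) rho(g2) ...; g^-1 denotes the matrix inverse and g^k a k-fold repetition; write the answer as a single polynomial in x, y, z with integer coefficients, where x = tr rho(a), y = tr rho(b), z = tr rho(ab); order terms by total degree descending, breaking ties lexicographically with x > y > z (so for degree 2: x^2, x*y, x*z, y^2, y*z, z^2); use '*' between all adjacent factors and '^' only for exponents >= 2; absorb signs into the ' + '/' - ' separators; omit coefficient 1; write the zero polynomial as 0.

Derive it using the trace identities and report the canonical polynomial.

-x*y*z + x^2 + y^2 + z^2 - 2

tr(b a b) = tr(b) * tr(a b) - tr(a)   [square of b] = y*z - x
tr(b a b a) = tr(a b) * tr(a b) - tr(1)   [split at a repeated a] = z^2 - 2
tr(a^-1 b a b) = tr(b a b) * tr(a) - tr(b a b a)   [inverse elimination on a] = x*y*z - x^2 - z^2 + 2
tr(b^-1 a^-1 b a) = tr(a^-1 b a) * tr(b) - tr(a^-1 b a b)   [inverse elimination on b] = -x*y*z + x^2 + y^2 + z^2 - 2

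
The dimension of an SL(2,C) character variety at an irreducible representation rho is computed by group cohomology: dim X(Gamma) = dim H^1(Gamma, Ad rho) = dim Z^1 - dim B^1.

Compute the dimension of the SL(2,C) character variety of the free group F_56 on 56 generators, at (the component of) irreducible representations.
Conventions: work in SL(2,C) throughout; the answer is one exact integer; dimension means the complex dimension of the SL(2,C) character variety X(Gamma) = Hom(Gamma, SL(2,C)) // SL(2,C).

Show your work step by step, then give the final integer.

Here Gamma is free of rank 56 — no relator constrains a cocycle.
A cocycle picks one sl_2 vector per generator freely, giving dim Z^1 = 3*56 = 168.
Irreducibility makes the coboundary map sl_2 -> Z^1 injective (trivial centralizer), so dim B^1 = 3.
dim H^1 = 168 - 3 = 165, which is dim X.

165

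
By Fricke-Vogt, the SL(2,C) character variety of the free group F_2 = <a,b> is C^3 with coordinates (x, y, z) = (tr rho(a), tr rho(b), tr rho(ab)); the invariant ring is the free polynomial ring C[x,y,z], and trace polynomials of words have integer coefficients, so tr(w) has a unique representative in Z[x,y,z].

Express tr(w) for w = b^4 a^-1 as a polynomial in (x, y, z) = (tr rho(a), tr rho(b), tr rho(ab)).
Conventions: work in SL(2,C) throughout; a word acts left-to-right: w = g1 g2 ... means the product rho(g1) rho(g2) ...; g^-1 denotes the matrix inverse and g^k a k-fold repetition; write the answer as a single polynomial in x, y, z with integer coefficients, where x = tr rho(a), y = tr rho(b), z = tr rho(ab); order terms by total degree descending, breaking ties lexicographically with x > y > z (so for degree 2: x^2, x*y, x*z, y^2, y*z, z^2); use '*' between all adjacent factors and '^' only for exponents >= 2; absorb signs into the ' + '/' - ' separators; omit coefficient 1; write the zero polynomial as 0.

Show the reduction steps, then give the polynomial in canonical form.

next, trace(b^2) = trace(b) * trace(b) - trace(1) = y^2 - 2
and trace(b^3) = trace(b) * trace(b^2) - trace(b) = y^3 - 3*y
trace(b^4) = trace(b) * trace(b^3) - trace(b^2) = y^4 - 4*y^2 + 2
and trace(b a b) = trace(b) * trace(a b) - trace(a) = y*z - x
trace(b a b^2) = trace(b) * trace(b a b) - trace(b a) = y^2*z - x*y - z
trace(b^4 a) = trace(b) * trace(b a b^2) - trace(b a b) = y^3*z - x*y^2 - 2*y*z + x
trace(b^4 a^-1) = trace(b^4) * trace(a) - trace(b^4 a) = x*y^4 - y^3*z - 3*x*y^2 + 2*y*z + x

x*y^4 - y^3*z - 3*x*y^2 + 2*y*z + x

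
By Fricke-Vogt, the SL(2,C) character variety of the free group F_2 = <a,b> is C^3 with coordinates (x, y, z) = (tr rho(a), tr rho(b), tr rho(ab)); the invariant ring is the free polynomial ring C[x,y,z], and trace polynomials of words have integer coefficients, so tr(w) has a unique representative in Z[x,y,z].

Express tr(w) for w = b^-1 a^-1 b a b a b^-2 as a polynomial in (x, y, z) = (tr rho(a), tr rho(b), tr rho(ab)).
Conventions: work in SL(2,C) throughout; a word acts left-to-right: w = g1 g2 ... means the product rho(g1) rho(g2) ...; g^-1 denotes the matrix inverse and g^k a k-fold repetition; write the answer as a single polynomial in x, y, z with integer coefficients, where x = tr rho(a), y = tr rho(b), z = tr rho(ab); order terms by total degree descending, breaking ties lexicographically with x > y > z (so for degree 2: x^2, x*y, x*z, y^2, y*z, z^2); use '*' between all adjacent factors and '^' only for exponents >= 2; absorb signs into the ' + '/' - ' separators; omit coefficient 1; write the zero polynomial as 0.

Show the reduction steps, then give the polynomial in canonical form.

tr(a b a) = tr(a) * tr(b a) - tr(b) = x*z - y
tr(b a b a) = tr(b a) * tr(b a) - tr(1)   [split at repeated b] = z^2 - 2
tr(b a b) = tr(b) * tr(a b) - tr(a) = y*z - x
tr(a b a b a) = tr(a) * tr(b a b a) - tr(b a b) = x*z^2 - y*z - x
tr(a b a b a b) = tr(a b) * tr(a b a b) - tr(a^-1 b^-1)   [split at repeated a] = z^3 - 3*z
tr(b a b a b^-1 a) = tr(a b a b a) * tr(b) - tr(a b a b a b) = x*y*z^2 - y^2*z - z^3 - x*y + 3*z
tr(a^-1 b a b a b^-1) = tr(b a b a b^-1) * tr(a) - tr(b a b a b^-1 a) = -x*y*z^2 + x^2*z + y^2*z + z^3 - 3*z
tr(b^-1 a^-1 b a b a b^-1) = tr(a^-1 b a b a b^-1) * tr(b) - tr(a^-1 b a b a) = -x*y^2*z^2 + x^2*y*z + y^3*z + y*z^3 - 4*y*z + x
tr(b^-1 a^-1 b a b a b^-2) = tr(b^-1 a^-1 b a b a b^-1) * tr(b) - tr(b^-1 a^-1 b a b a) = -x*y^3*z^2 + x^2*y^2*z + y^4*z + y^2*z^3 + x*y*z^2 - x^2*z - 5*y^2*z - z^3 + x*y + 3*z

-x*y^3*z^2 + x^2*y^2*z + y^4*z + y^2*z^3 + x*y*z^2 - x^2*z - 5*y^2*z - z^3 + x*y + 3*z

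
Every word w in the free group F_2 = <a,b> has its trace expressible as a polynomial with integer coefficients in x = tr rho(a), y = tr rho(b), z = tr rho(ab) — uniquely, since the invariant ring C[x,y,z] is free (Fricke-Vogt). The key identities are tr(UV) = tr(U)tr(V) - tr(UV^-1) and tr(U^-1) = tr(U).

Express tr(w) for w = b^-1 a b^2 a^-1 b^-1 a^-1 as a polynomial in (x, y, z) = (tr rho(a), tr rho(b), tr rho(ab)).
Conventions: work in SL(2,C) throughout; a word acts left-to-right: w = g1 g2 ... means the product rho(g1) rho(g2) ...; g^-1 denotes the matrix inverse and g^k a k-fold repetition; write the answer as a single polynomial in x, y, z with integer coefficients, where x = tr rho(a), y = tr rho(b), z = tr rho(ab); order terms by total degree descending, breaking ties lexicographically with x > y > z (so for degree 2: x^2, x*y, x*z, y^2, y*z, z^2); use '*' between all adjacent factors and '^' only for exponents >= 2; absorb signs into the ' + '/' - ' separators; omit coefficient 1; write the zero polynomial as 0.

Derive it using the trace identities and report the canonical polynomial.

-x*y^2*z^2 + x^2*y*z + y^3*z + y*z^3 - 4*y*z + x

trace(a^2 b) = trace(a)*trace(b a) - trace(b)  (reduce the a square) = x*z - y
trace(a^2) = trace(a)*trace(a) - trace(1)  (reduce the a square) = x^2 - 2
trace(a b^2 a) = trace(b)*trace(a^2 b) - trace(a^2)  (reduce the b square) = x*y*z - x^2 - y^2 + 2
trace(a b a b) = trace(a b)*trace(a b) - trace(1)  (split on a) = z^2 - 2
trace(a b^2 a b) = trace(b)*trace(a b a b) - trace(a b a)  (reduce the b square) = y*z^2 - x*z - y
trace(b^-1 a b^2 a) = trace(a b^2 a)*trace(b) - trace(a b^2 a b)  (eliminate b^-1) = x*y^2*z - x^2*y - y^3 - y*z^2 + x*z + 3*y
trace(b^-1 a b^2 a^-1) = trace(b^-1 a b^2)*trace(a) - trace(b^-1 a b^2 a)  (eliminate a^-1) = -x*y^2*z + x^2*y + y^3 + y*z^2 - 3*y
trace(b^2) = trace(b)*trace(b) - trace(1)  (reduce the b square) = y^2 - 2
trace(b^-1 a b^2 a^-1 b^-1) = trace(b^-1 a b^2 a^-1)*trace(b) - trace(b^-1 a b^2 a^-1 b)  (eliminate b^-1) = -x*y^3*z + x^2*y^2 + y^4 + y^2*z^2 - 4*y^2 + 2
trace(b^2 a) = trace(b)*trace(a b) - trace(a)  (reduce the b square) = y*z - x
trace(a^2 b^2 a) = trace(a)*trace(b^2 a^2) - trace(b^2 a)  (reduce the a square) = x^2*y*z - x^3 - x*y^2 - y*z + 3*x
trace(a b a^2 b) = trace(a)*trace(b a b a) - trace(b a b)  (reduce the a square) = x*z^2 - y*z - x
trace(a b a^2) = trace(a)*trace(b a^2) - trace(b a)  (reduce the a square) = x^2*z - x*y - z
trace(a^2 b^2 a b) = trace(b)*trace(a b a^2 b) - trace(a b a^2)  (reduce the b square) = x*y*z^2 - x^2*z - y^2*z + z
trace(b^-1 a^2 b^2 a) = trace(a^2 b^2 a)*trace(b) - trace(a^2 b^2 a b)  (eliminate b^-1) = x^2*y^2*z - x^3*y - x*y^3 - x*y*z^2 + x^2*z + 3*x*y - z
trace(a b^2 a^-1 b^-1 a) = trace(b^-1 a^2 b^2)*trace(a) - trace(b^-1 a^2 b^2 a)  (eliminate a^-1) = -x^2*y^2*z + x^3*y + x*y^3 + x*y*z^2 - 4*x*y + z
trace(b a b^2) = trace(b)*trace(a b^2) - trace(a b)  (reduce the b square) = y^2*z - x*y - z
trace(a b a b^2 a) = trace(a)*trace(b a b^2 a) - trace(b a b^2)  (reduce the a square) = x*y*z^2 - x^2*z - y^2*z + z
trace(a b a b a b) = trace(b a)*trace(b a b a) - trace(b^-1 a^-1)  (split on b) = z^3 - 3*z
trace(a b a b^2 a b) = trace(b)*trace(a b a b a b) - trace(a b a b a)  (reduce the b square) = y*z^3 - x*z^2 - 2*y*z + x
trace(b^-1 a b a b^2 a) = trace(a b a b^2 a)*trace(b) - trace(a b a b^2 a b)  (eliminate b^-1) = x*y^2*z^2 - x^2*y*z - y^3*z - y*z^3 + x*z^2 + 3*y*z - x
trace(a b^2 a^-1 b^-1 a b) = trace(b^-1 a b a b^2)*trace(a) - trace(b^-1 a b a b^2 a)  (eliminate a^-1) = -x*y^2*z^2 + x^2*y*z + y^3*z + y*z^3 - 3*y*z - x
trace(b^-1 a b^2 a^-1 b^-1 a) = trace(a b^2 a^-1 b^-1 a)*trace(b) - trace(a b^2 a^-1 b^-1 a b)  (eliminate b^-1) = -x^2*y^3*z + x^3*y^2 + x*y^4 + 2*x*y^2*z^2 - x^2*y*z - y^3*z - y*z^3 - 4*x*y^2 + 4*y*z + x
trace(b^-1 a b^2 a^-1 b^-1 a^-1) = trace(b^-1 a b^2 a^-1 b^-1)*trace(a) - trace(b^-1 a b^2 a^-1 b^-1 a)  (eliminate a^-1) = -x*y^2*z^2 + x^2*y*z + y^3*z + y*z^3 - 4*y*z + x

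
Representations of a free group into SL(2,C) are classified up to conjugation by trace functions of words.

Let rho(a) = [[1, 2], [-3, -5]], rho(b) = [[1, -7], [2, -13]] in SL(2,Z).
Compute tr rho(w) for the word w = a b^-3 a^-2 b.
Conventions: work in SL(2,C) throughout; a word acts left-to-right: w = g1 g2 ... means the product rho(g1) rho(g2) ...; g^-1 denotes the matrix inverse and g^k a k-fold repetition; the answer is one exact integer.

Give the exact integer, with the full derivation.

-2328556

rho(a) = [[1, 2], [-3, -5]]
... * rho(b^-1) = [[-13, 7], [-2, 1]]  ->  [[-17, 9], [49, -26]]
... * rho(b^-1) = [[-13, 7], [-2, 1]]  ->  [[203, -110], [-585, 317]]
... * rho(b^-1) = [[-13, 7], [-2, 1]]  ->  [[-2419, 1311], [6971, -3778]]
... * rho(a^-1) = [[-5, -2], [3, 1]]  ->  [[16028, 6149], [-46189, -17720]]
... * rho(a^-1) = [[-5, -2], [3, 1]]  ->  [[-61693, -25907], [177785, 74658]]
... * rho(b) = [[1, -7], [2, -13]]  ->  [[-113507, 768642], [327101, -2215049]]
tr = -113507 + -2215049 = -2328556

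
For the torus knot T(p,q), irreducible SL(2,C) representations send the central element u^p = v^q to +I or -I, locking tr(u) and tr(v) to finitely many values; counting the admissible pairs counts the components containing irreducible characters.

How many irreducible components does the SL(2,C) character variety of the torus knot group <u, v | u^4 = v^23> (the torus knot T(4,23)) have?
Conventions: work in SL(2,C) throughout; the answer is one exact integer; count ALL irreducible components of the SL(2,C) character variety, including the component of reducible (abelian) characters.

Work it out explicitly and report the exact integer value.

34

In the torus knot group T(4,23), u^4 = v^23 is central, so an irreducible representation sends it to +I or -I (Schur).
This locks tr(u) to 2*cos(pi*alpha/4), alpha in 1..3, and tr(v) to 2*cos(pi*beta/23), beta in 1..22, on each component of irreducible characters.
The two central values (-1)^alpha I and (-1)^beta I must be the same matrix, so alpha and beta share a parity.
count pairs: odd alpha (2 choices) x odd beta (11), plus even alpha (1) x even beta (11): 2*11 + 1*11 = 33.
That is 33 components of irreducible characters, and with the reducible (abelian) component the total is 34.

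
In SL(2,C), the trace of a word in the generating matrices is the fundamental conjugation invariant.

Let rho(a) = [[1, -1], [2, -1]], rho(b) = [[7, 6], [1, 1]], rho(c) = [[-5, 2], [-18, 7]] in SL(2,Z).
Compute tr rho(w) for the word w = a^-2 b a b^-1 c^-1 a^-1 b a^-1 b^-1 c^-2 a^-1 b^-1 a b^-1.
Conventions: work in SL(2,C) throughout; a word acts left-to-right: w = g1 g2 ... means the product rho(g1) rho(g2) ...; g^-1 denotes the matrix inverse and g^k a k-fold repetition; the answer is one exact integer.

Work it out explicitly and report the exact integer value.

-2237150

rho(a^-1) = [[-1, 1], [-2, 1]]
... * rho(a^-1) = [[-1, 1], [-2, 1]]  ->  [[-1, 0], [0, -1]]
... * rho(b) = [[7, 6], [1, 1]]  ->  [[-7, -6], [-1, -1]]
... * rho(a) = [[1, -1], [2, -1]]  ->  [[-19, 13], [-3, 2]]
... * rho(b^-1) = [[1, -6], [-1, 7]]  ->  [[-32, 205], [-5, 32]]
... * rho(c^-1) = [[7, -2], [18, -5]]  ->  [[3466, -961], [541, -150]]
... * rho(a^-1) = [[-1, 1], [-2, 1]]  ->  [[-1544, 2505], [-241, 391]]
... * rho(b) = [[7, 6], [1, 1]]  ->  [[-8303, -6759], [-1296, -1055]]
... * rho(a^-1) = [[-1, 1], [-2, 1]]  ->  [[21821, -15062], [3406, -2351]]
... * rho(b^-1) = [[1, -6], [-1, 7]]  ->  [[36883, -236360], [5757, -36893]]
... * rho(c^-1) = [[7, -2], [18, -5]]  ->  [[-3996299, 1108034], [-623775, 172951]]
... * rho(c^-1) = [[7, -2], [18, -5]]  ->  [[-8029481, 2452428], [-1253307, 382795]]
... * rho(a^-1) = [[-1, 1], [-2, 1]]  ->  [[3124625, -5577053], [487717, -870512]]
... * rho(b^-1) = [[1, -6], [-1, 7]]  ->  [[8701678, -57787121], [1358229, -9019886]]
... * rho(a) = [[1, -1], [2, -1]]  ->  [[-106872564, 49085443], [-16681543, 7661657]]
... * rho(b^-1) = [[1, -6], [-1, 7]]  ->  [[-155958007, 984833485], [-24343200, 153720857]]
tr = -155958007 + 153720857 = -2237150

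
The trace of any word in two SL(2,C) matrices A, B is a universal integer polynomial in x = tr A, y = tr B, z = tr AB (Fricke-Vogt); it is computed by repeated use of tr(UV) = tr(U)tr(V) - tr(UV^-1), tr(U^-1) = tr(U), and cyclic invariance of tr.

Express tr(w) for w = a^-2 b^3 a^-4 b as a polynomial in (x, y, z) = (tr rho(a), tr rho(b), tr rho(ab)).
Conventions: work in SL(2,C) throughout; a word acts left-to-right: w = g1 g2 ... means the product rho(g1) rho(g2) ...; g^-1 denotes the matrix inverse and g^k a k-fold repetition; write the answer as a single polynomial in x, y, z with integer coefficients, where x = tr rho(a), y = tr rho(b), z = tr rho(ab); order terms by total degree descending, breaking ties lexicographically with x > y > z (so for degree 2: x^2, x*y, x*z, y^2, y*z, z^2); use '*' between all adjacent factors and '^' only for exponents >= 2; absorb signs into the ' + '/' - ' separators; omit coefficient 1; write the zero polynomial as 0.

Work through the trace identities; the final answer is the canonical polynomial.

x^6*y^4 - 2*x^5*y^3*z - 2*x^6*y^2 - 4*x^4*y^4 + x^4*y^2*z^2 + 3*x^5*y*z + 6*x^3*y^3*z + 9*x^4*y^2 - x^4*z^2 + 4*x^2*y^4 - 2*x^2*y^2*z^2 - 10*x^3*y*z - 3*x*y^3*z - 11*x^2*y^2 + 2*x^2*z^2 - y^4 + 6*x*y*z + x^2 + 4*y^2 - 2

trace(b^2) = trace(b)*trace(b) - trace(1) = y^2 - 2
trace(b^3) = trace(b)*trace(b^2) - trace(b) = y^3 - 3*y
trace(b^4) = trace(b)*trace(b^3) - trace(b^2) = y^4 - 4*y^2 + 2
trace(b a b) = trace(b)*trace(a b) - trace(a) = y*z - x
trace(b a b^2) = trace(b)*trace(b a b) - trace(b a) = y^2*z - x*y - z
trace(b^4 a) = trace(b)*trace(b a b^2) - trace(b a b) = y^3*z - x*y^2 - 2*y*z + x
trace(b^4 a^-1) = trace(b^4)*trace(a) - trace(b^4 a) = x*y^4 - y^3*z - 3*x*y^2 + 2*y*z + x
trace(a^-1 b^4 a^-1) = trace(b^4 a^-1)*trace(a) - trace(b^4) = x^2*y^4 - x*y^3*z - 3*x^2*y^2 - y^4 + 2*x*y*z + x^2 + 4*y^2 - 2
trace(b^3 a^-3 b) = trace(a^-1 b^4 a^-1)*trace(a) - trace(a^-1 b^4) = x^3*y^4 - x^2*y^3*z - 3*x^3*y^2 - 2*x*y^4 + 2*x^2*y*z + y^3*z + x^3 + 7*x*y^2 - 2*y*z - 3*x
trace(a b a b) = trace(b a)*trace(b a) - trace(1)   [split at repeated b] = z^2 - 2
trace(a b a) = trace(a)*trace(b a) - trace(b) = x*z - y
trace(a b a b^2) = trace(b)*trace(a b a b) - trace(a b a) = y*z^2 - x*z - y
trace(b a b^3 a) = trace(b)*trace(a b a b^2) - trace(a b a b) = y^2*z^2 - x*y*z - y^2 - z^2 + 2
trace(b a b^3 a^-1) = trace(b a b^3)*trace(a) - trace(b a b^3 a) = x*y^3*z - x^2*y^2 - y^2*z^2 - x*y*z + x^2 + y^2 + z^2 - 2
trace(a^-2 b a b^3) = trace(b a b^3 a^-1)*trace(a) - trace(b a b^3) = x^2*y^3*z - x^3*y^2 - x*y^2*z^2 - x^2*y*z - y^3*z + x^3 + 2*x*y^2 + x*z^2 + 2*y*z - 3*x
trace(b^3 a^-3 b a) = trace(a^-2 b a b^3)*trace(a) - trace(a^-2 b a b^3 a) = x^3*y^3*z - x^4*y^2 - x^2*y^2*z^2 - x^3*y*z - 2*x*y^3*z + x^4 + 3*x^2*y^2 + x^2*z^2 + y^2*z^2 + 3*x*y*z - 4*x^2 - y^2 - z^2 + 2
trace(b^3 a^-3 b a^-1) = trace(b^3 a^-3 b)*trace(a) - trace(b^3 a^-3 b a) = x^4*y^4 - 2*x^3*y^3*z - 2*x^4*y^2 - 2*x^2*y^4 + x^2*y^2*z^2 + 3*x^3*y*z + 3*x*y^3*z + 4*x^2*y^2 - x^2*z^2 - y^2*z^2 - 5*x*y*z + x^2 + y^2 + z^2 - 2
trace(a^-2 b a^-2 b^3 a^-1) = trace(b^3 a^-3 b a^-1)*trace(a) - trace(b^3 a^-3 b) = x^5*y^4 - 2*x^4*y^3*z - 2*x^5*y^2 - 3*x^3*y^4 + x^3*y^2*z^2 + 3*x^4*y*z + 4*x^2*y^3*z + 7*x^3*y^2 - x^3*z^2 + 2*x*y^4 - x*y^2*z^2 - 7*x^2*y*z - y^3*z - 6*x*y^2 + x*z^2 + 2*y*z + x
trace(b^3 a b a^-1) = trace(b^3 a b)*trace(a) - trace(b^3 a b a) = x*y^3*z - x^2*y^2 - y^2*z^2 - x*y*z + x^2 + y^2 + z^2 - 2
trace(b a^-2 b^3 a) = trace(b^3 a b a^-1)*trace(a) - trace(b^3 a b) = x^2*y^3*z - x^3*y^2 - x*y^2*z^2 - x^2*y*z - y^3*z + x^3 + 2*x*y^2 + x*z^2 + 2*y*z - 3*x
trace(b a^-2 b^3 a^-1) = trace(b a^-2 b^3)*trace(a) - trace(b a^-2 b^3 a) = x^3*y^4 - 2*x^2*y^3*z - 2*x^3*y^2 - x*y^4 + x*y^2*z^2 + 3*x^2*y*z + y^3*z + 2*x*y^2 - x*z^2 - 2*y*z + x
trace(a^-2 b a^-2 b^3) = trace(b a^-2 b^3 a^-1)*trace(a) - trace(b a^-2 b^3) = x^4*y^4 - 2*x^3*y^3*z - 2*x^4*y^2 - 2*x^2*y^4 + x^2*y^2*z^2 + 3*x^3*y*z + 2*x*y^3*z + 5*x^2*y^2 - x^2*z^2 + y^4 - 4*x*y*z - 4*y^2 + 2
trace(a^-2 b^3 a^-4 b) = trace(a^-2 b a^-2 b^3 a^-1)*trace(a) - trace(a^-2 b a^-2 b^3) = x^6*y^4 - 2*x^5*y^3*z - 2*x^6*y^2 - 4*x^4*y^4 + x^4*y^2*z^2 + 3*x^5*y*z + 6*x^3*y^3*z + 9*x^4*y^2 - x^4*z^2 + 4*x^2*y^4 - 2*x^2*y^2*z^2 - 10*x^3*y*z - 3*x*y^3*z - 11*x^2*y^2 + 2*x^2*z^2 - y^4 + 6*x*y*z + x^2 + 4*y^2 - 2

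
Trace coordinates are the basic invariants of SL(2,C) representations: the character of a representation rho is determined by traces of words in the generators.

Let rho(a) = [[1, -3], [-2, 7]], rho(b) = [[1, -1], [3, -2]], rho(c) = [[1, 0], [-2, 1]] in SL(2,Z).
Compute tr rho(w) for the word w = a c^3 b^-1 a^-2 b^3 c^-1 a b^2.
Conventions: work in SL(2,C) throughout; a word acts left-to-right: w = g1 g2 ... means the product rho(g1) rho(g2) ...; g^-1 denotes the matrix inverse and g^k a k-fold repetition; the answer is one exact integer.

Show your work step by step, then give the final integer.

rho(a) = [[1, -3], [-2, 7]]
... * rho(c) = [[1, 0], [-2, 1]]  ->  [[7, -3], [-16, 7]]
... * rho(c) = [[1, 0], [-2, 1]]  ->  [[13, -3], [-30, 7]]
... * rho(c) = [[1, 0], [-2, 1]]  ->  [[19, -3], [-44, 7]]
... * rho(b^-1) = [[-2, 1], [-3, 1]]  ->  [[-29, 16], [67, -37]]
... * rho(a^-1) = [[7, 3], [2, 1]]  ->  [[-171, -71], [395, 164]]
... * rho(a^-1) = [[7, 3], [2, 1]]  ->  [[-1339, -584], [3093, 1349]]
... * rho(b) = [[1, -1], [3, -2]]  ->  [[-3091, 2507], [7140, -5791]]
... * rho(b) = [[1, -1], [3, -2]]  ->  [[4430, -1923], [-10233, 4442]]
... * rho(b) = [[1, -1], [3, -2]]  ->  [[-1339, -584], [3093, 1349]]
... * rho(c^-1) = [[1, 0], [2, 1]]  ->  [[-2507, -584], [5791, 1349]]
... * rho(a) = [[1, -3], [-2, 7]]  ->  [[-1339, 3433], [3093, -7930]]
... * rho(b) = [[1, -1], [3, -2]]  ->  [[8960, -5527], [-20697, 12767]]
... * rho(b) = [[1, -1], [3, -2]]  ->  [[-7621, 2094], [17604, -4837]]
tr = -7621 + -4837 = -12458

-12458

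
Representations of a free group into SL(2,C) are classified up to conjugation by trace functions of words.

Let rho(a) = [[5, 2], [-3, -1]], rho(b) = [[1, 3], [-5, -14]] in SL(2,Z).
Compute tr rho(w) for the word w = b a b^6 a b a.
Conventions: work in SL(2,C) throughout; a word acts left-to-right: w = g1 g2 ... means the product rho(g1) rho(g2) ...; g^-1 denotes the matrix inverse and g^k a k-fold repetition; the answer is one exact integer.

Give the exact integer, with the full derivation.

rho(b) = [[1, 3], [-5, -14]]
... * rho(a) = [[5, 2], [-3, -1]]  ->  [[-4, -1], [17, 4]]
... * rho(b) = [[1, 3], [-5, -14]]  ->  [[1, 2], [-3, -5]]
... * rho(b) = [[1, 3], [-5, -14]]  ->  [[-9, -25], [22, 61]]
... * rho(b) = [[1, 3], [-5, -14]]  ->  [[116, 323], [-283, -788]]
... * rho(b) = [[1, 3], [-5, -14]]  ->  [[-1499, -4174], [3657, 10183]]
... * rho(b) = [[1, 3], [-5, -14]]  ->  [[19371, 53939], [-47258, -131591]]
... * rho(b) = [[1, 3], [-5, -14]]  ->  [[-250324, -697033], [610697, 1700500]]
... * rho(a) = [[5, 2], [-3, -1]]  ->  [[839479, 196385], [-2048015, -479106]]
... * rho(b) = [[1, 3], [-5, -14]]  ->  [[-142446, -230953], [347515, 563439]]
... * rho(a) = [[5, 2], [-3, -1]]  ->  [[-19371, -53939], [47258, 131591]]
tr = -19371 + 131591 = 112220

112220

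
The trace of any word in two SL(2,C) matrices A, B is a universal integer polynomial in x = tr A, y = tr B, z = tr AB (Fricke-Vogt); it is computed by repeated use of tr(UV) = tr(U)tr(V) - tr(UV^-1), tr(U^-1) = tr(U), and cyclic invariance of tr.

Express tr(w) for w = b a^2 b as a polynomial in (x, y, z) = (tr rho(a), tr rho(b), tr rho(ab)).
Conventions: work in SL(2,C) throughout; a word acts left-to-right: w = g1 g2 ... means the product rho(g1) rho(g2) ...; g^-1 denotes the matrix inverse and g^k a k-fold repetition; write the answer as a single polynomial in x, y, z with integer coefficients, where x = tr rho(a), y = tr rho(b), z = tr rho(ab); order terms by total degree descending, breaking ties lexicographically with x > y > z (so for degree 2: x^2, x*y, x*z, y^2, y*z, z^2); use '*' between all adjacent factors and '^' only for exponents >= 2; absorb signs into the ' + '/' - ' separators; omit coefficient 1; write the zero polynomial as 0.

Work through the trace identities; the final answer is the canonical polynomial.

and trace(a^2 b) = trace(a) * trace(b a) - trace(b)  (reduce the a square) = x*z - y
next, trace(a^2) = trace(a) * trace(a) - trace(1)  (reduce the a square) = x^2 - 2
trace(b a^2 b) = trace(b) * trace(a^2 b) - trace(a^2)  (reduce the b square) = x*y*z - x^2 - y^2 + 2

x*y*z - x^2 - y^2 + 2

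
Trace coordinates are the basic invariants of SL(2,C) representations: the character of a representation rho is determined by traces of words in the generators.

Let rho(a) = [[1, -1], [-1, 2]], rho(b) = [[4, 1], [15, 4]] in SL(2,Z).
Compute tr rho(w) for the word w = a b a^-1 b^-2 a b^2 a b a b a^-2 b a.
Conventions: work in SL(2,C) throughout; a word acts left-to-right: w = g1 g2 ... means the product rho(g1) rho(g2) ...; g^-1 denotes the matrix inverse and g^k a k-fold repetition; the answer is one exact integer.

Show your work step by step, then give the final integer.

rho(a) = [[1, -1], [-1, 2]]
... * rho(b) = [[4, 1], [15, 4]]  ->  [[-11, -3], [26, 7]]
... * rho(a^-1) = [[2, 1], [1, 1]]  ->  [[-25, -14], [59, 33]]
... * rho(b^-1) = [[4, -1], [-15, 4]]  ->  [[110, -31], [-259, 73]]
... * rho(b^-1) = [[4, -1], [-15, 4]]  ->  [[905, -234], [-2131, 551]]
... * rho(a) = [[1, -1], [-1, 2]]  ->  [[1139, -1373], [-2682, 3233]]
... * rho(b) = [[4, 1], [15, 4]]  ->  [[-16039, -4353], [37767, 10250]]
... * rho(b) = [[4, 1], [15, 4]]  ->  [[-129451, -33451], [304818, 78767]]
... * rho(a) = [[1, -1], [-1, 2]]  ->  [[-96000, 62549], [226051, -147284]]
... * rho(b) = [[4, 1], [15, 4]]  ->  [[554235, 154196], [-1305056, -363085]]
... * rho(a) = [[1, -1], [-1, 2]]  ->  [[400039, -245843], [-941971, 578886]]
... * rho(b) = [[4, 1], [15, 4]]  ->  [[-2087489, -583333], [4915406, 1373573]]
... * rho(a^-1) = [[2, 1], [1, 1]]  ->  [[-4758311, -2670822], [11204385, 6288979]]
... * rho(a^-1) = [[2, 1], [1, 1]]  ->  [[-12187444, -7429133], [28697749, 17493364]]
... * rho(b) = [[4, 1], [15, 4]]  ->  [[-160186771, -41903976], [377191456, 98671205]]
... * rho(a) = [[1, -1], [-1, 2]]  ->  [[-118282795, 76378819], [278520251, -179849046]]
tr = -118282795 + -179849046 = -298131841

-298131841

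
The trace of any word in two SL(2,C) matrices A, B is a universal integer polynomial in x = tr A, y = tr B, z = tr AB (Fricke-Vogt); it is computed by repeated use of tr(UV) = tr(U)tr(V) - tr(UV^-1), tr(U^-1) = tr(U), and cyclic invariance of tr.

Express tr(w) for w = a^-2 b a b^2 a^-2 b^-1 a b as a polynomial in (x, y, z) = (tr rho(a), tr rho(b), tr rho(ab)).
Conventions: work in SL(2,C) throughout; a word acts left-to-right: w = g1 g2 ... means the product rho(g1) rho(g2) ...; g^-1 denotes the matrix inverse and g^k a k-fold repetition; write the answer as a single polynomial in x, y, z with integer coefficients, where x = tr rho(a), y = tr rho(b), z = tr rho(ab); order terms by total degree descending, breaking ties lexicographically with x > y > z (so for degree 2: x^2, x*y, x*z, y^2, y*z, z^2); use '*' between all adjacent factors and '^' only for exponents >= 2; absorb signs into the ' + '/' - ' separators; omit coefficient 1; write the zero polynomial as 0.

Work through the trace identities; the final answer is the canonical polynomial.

-x^4*y^3*z^2 + 2*x^5*y^2*z + x^3*y^4*z + 2*x^3*y^2*z^3 - x^6*y - x^4*y^3 - 2*x^4*y*z^2 - x^2*y*z^4 - 6*x^3*y^2*z - x*y^4*z - x*y^2*z^3 + 5*x^4*y + 2*x^2*y^3 + 4*x^2*y*z^2 + x^3*z + 3*x*y^2*z + x*z^3 - 5*x^2*y + y*z^2 - 3*x*z - y

so trace(b a b) = trace(b)*trace(a b) - trace(a) = y*z - x
trace(a b^3) = trace(b)*trace(b a b) - trace(b a) = y^2*z - x*y - z
reduce: trace(b a b^3) = trace(b)*trace(a b^3) - trace(a b^2) = y^3*z - x*y^2 - 2*y*z + x
reduce: trace(a b a b) = trace(b a)*trace(b a) - trace(1) = z^2 - 2
so trace(a b a) = trace(a)*trace(b a) - trace(b) = x*z - y
so trace(a b a b^2) = trace(b)*trace(a b a b) - trace(a b a) = y*z^2 - x*z - y
trace(b a b^3 a) = trace(b)*trace(a b a b^2) - trace(a b a b) = y^2*z^2 - x*y*z - y^2 - z^2 + 2
trace(b a^-1 b a b^2) = trace(b a b^3)*trace(a) - trace(b a b^3 a) = x*y^3*z - x^2*y^2 - y^2*z^2 - x*y*z + x^2 + y^2 + z^2 - 2
trace(a^2) = trace(a)*trace(a) - trace(1) = x^2 - 2
trace(a b^2 a) = trace(b)*trace(a^2 b) - trace(a^2) = x*y*z - x^2 - y^2 + 2
trace(b a b^2 a b) = trace(b)*trace(a b^2 a b) - trace(a b^2 a) = y^2*z^2 - 2*x*y*z + x^2 - 2
reduce: trace(a b a b a b) = trace(a b)*trace(a b a b) - trace(a^-1 b^-1) = z^3 - 3*z
trace(a b a b a) = trace(a)*trace(b a b a) - trace(b a b) = x*z^2 - y*z - x
trace(b a b^2 a b a) = trace(b)*trace(a b a b a b) - trace(a b a b a) = y*z^3 - x*z^2 - 2*y*z + x
trace(b a^-1 b a b^2 a) = trace(b a b^2 a b)*trace(a) - trace(b a b^2 a b a) = x*y^2*z^2 - 2*x^2*y*z - y*z^3 + x^3 + x*z^2 + 2*y*z - 3*x
trace(b a^-1 b a b^2 a^-1) = trace(b a^-1 b a b^2)*trace(a) - trace(b a^-1 b a b^2 a) = x^2*y^3*z - x^3*y^2 - 2*x*y^2*z^2 + x^2*y*z + y*z^3 + x*y^2 - 2*y*z + x
trace(b^2) = trace(b)*trace(b) - trace(1) = y^2 - 2
trace(b^3) = trace(b)*trace(b^2) - trace(b) = y^3 - 3*y
reduce: trace(a b^3 a) = trace(a)*trace(b^3 a) - trace(b^3) = x*y^2*z - x^2*y - y^3 - x*z + 3*y
so trace(b a b^3 a b) = trace(b)*trace(a b^3 a b) - trace(a b^3 a) = y^3*z^2 - 2*x*y^2*z + x^2*y - y*z^2 + x*z - y
so trace(b a b^3 a b a) = trace(b)*trace(a b a b a b^2) - trace(a b a b a b) = y^2*z^3 - x*y*z^2 - 2*y^2*z - z^3 + x*y + 3*z
trace(b a b a^-1 b a b^2) = trace(b a b^3 a b)*trace(a) - trace(b a b^3 a b a) = x*y^3*z^2 - 2*x^2*y^2*z - y^2*z^3 + x^3*y + x^2*z + 2*y^2*z + z^3 - 2*x*y - 3*z
trace(a^2 b a) = trace(a)*trace(b a^2) - trace(b a) = x^2*z - x*y - z
trace(a b a b^2 a) = trace(b)*trace(a^2 b a b) - trace(a^2 b a) = x*y*z^2 - x^2*z - y^2*z + z
trace(b a b^2 a b a b) = trace(b)*trace(a b a b^2 a b) - trace(a b a b^2 a) = y^2*z^3 - 2*x*y*z^2 + x^2*z - y^2*z + x*y - z
so trace(a b a b a b a b) = trace(b a b a)*trace(b a b a) - trace(1) = z^4 - 4*z^2 + 2
reduce: trace(a b a b a b a) = trace(a)*trace(b a b a b a) - trace(b a b a b) = x*z^3 - y*z^2 - 2*x*z + y
so trace(b a b^2 a b a b a) = trace(b)*trace(a b a b a b a b) - trace(a b a b a b a) = y*z^4 - x*z^3 - 3*y*z^2 + 2*x*z + y
trace(b a b a^-1 b a b^2 a) = trace(b a b^2 a b a b)*trace(a) - trace(b a b^2 a b a b a) = x*y^2*z^3 - 2*x^2*y*z^2 - y*z^4 + x^3*z - x*y^2*z + x*z^3 + x^2*y + 3*y*z^2 - 3*x*z - y
trace(a^-1 b a b a^-1 b a b^2) = trace(b a b a^-1 b a b^2)*trace(a) - trace(b a b a^-1 b a b^2 a) = x^2*y^3*z^2 - 2*x^3*y^2*z - 2*x*y^2*z^3 + x^4*y + 2*x^2*y*z^2 + y*z^4 + 3*x*y^2*z - 3*x^2*y - 3*y*z^2 + y
so trace(a b a^-1 b a b^2 a^-2 b) = trace(a^-1 b a b a^-1 b a b^2)*trace(a) - trace(a^-1 b a b a^-1 b a b^2 a) = x^3*y^3*z^2 - 2*x^4*y^2*z - 2*x^2*y^2*z^3 + x^5*y + 2*x^3*y*z^2 - x*y^3*z^2 + x*y*z^4 + 5*x^2*y^2*z + y^2*z^3 - 4*x^3*y - 3*x*y*z^2 - x^2*z - 2*y^2*z - z^3 + 3*x*y + 3*z
trace(b a b^2 a^-2 b^-1 a b a^-1) = trace(a b a^-1 b a b^2 a^-2)*trace(b) - trace(a b a^-1 b a b^2 a^-2 b) = -x^3*y^3*z^2 + 2*x^4*y^2*z + x^2*y^4*z + 2*x^2*y^2*z^3 - x^5*y - x^3*y^3 - 2*x^3*y*z^2 - x*y^3*z^2 - x*y*z^4 - 4*x^2*y^2*z + 4*x^3*y + x*y^3 + 3*x*y*z^2 + x^2*z + z^3 - 2*x*y - 3*z
reduce: trace(a b^2 a b^2 a^-1 b) = trace(b a b^2 a b^2)*trace(a) - trace(b a b^2 a b^2 a) = x*y^3*z^2 - 2*x^2*y^2*z - y^2*z^3 + x^3*y + x*y*z^2 + y^2*z - 2*x*y + z
reduce: trace(b^-1 a b^2 a b^2 a^-1) = trace(a b^2 a b^2 a^-1)*trace(b) - trace(a b^2 a b^2 a^-1 b) = -x*y^3*z^2 + 2*x^2*y^2*z + y^4*z + y^2*z^3 - x^3*y - x*y^3 - x*y*z^2 - 3*y^2*z + 3*x*y - z
so trace(b a b^2 a^-2 b^-1 a b) = trace(b^-1 a b^2 a b^2 a^-1)*trace(a) - trace(b^-1 a b^2 a b^2) = -x^2*y^3*z^2 + 2*x^3*y^2*z + x*y^4*z + x*y^2*z^3 - x^4*y - x^2*y^3 - x^2*y*z^2 - 3*x*y^2*z + 3*x^2*y - y*z^2 + y
trace(a^-2 b a b^2 a^-2 b^-1 a b) = trace(b a b^2 a^-2 b^-1 a b a^-1)*trace(a) - trace(b a b^2 a^-2 b^-1 a b) = -x^4*y^3*z^2 + 2*x^5*y^2*z + x^3*y^4*z + 2*x^3*y^2*z^3 - x^6*y - x^4*y^3 - 2*x^4*y*z^2 - x^2*y*z^4 - 6*x^3*y^2*z - x*y^4*z - x*y^2*z^3 + 5*x^4*y + 2*x^2*y^3 + 4*x^2*y*z^2 + x^3*z + 3*x*y^2*z + x*z^3 - 5*x^2*y + y*z^2 - 3*x*z - y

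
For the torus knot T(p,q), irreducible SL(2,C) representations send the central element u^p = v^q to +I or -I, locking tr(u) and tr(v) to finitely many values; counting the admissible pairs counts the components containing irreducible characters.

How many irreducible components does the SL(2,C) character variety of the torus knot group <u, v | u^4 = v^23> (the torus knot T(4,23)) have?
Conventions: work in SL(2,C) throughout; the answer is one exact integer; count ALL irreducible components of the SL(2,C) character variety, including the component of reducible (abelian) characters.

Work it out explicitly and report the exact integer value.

In the torus knot group T(4,23), u^4 = v^23 is central, so an irreducible representation sends it to +I or -I (Schur).
So on each irreducible component the traces are pinned: tr(u) = 2*cos(pi*alpha/4) with 1 <= alpha <= 3, tr(v) = 2*cos(pi*beta/23) with 1 <= beta <= 22.
u^4 = (-1)^alpha I and v^23 = (-1)^beta I must agree, so alpha and beta have equal parity.
count pairs: odd alpha (2 choices) x odd beta (11), plus even alpha (1) x even beta (11): 2*11 + 1*11 = 33.
Total: 33 irreducible-character components + 1 reducible (abelian) component = 34.

34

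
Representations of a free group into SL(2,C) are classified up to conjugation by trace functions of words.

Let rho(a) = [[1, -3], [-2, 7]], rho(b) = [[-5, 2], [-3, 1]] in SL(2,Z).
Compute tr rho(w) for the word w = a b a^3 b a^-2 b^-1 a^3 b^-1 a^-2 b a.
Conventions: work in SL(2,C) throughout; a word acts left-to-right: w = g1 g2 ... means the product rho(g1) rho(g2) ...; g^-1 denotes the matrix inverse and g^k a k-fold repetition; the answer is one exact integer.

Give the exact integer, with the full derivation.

rho(a) = [[1, -3], [-2, 7]]
... * rho(b) = [[-5, 2], [-3, 1]]  ->  [[4, -1], [-11, 3]]
... * rho(a) = [[1, -3], [-2, 7]]  ->  [[6, -19], [-17, 54]]
... * rho(a) = [[1, -3], [-2, 7]]  ->  [[44, -151], [-125, 429]]
... * rho(a) = [[1, -3], [-2, 7]]  ->  [[346, -1189], [-983, 3378]]
... * rho(b) = [[-5, 2], [-3, 1]]  ->  [[1837, -497], [-5219, 1412]]
... * rho(a^-1) = [[7, 3], [2, 1]]  ->  [[11865, 5014], [-33709, -14245]]
... * rho(a^-1) = [[7, 3], [2, 1]]  ->  [[93083, 40609], [-264453, -115372]]
... * rho(b^-1) = [[1, -2], [3, -5]]  ->  [[214910, -389211], [-610569, 1105766]]
... * rho(a) = [[1, -3], [-2, 7]]  ->  [[993332, -3369207], [-2822101, 9572069]]
... * rho(a) = [[1, -3], [-2, 7]]  ->  [[7731746, -26564445], [-21966239, 75470786]]
... * rho(a) = [[1, -3], [-2, 7]]  ->  [[60860636, -209146353], [-172907811, 594194219]]
... * rho(b^-1) = [[1, -2], [3, -5]]  ->  [[-566578423, 924010493], [1609674846, -2625155473]]
... * rho(a^-1) = [[7, 3], [2, 1]]  ->  [[-2118027975, -775724776], [6017412976, 2203869065]]
... * rho(a^-1) = [[7, 3], [2, 1]]  ->  [[-16377645377, -7129808701], [46529628962, 20256107993]]
... * rho(b) = [[-5, 2], [-3, 1]]  ->  [[103277652988, -39885099455], [-293416468789, 113315365917]]
... * rho(a) = [[1, -3], [-2, 7]]  ->  [[183047851898, -589028655149], [-520047200623, 1673456967786]]
tr = 183047851898 + 1673456967786 = 1856504819684

1856504819684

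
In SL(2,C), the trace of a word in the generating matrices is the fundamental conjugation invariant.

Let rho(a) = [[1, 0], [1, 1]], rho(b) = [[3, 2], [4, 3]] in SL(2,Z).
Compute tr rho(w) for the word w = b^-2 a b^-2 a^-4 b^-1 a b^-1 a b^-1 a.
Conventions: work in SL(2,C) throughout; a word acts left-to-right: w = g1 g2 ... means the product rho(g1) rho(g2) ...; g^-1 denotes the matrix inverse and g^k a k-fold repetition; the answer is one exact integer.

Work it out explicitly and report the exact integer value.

rho(b^-1) = [[3, -2], [-4, 3]]
... * rho(b^-1) = [[3, -2], [-4, 3]]  ->  [[17, -12], [-24, 17]]
... * rho(a) = [[1, 0], [1, 1]]  ->  [[5, -12], [-7, 17]]
... * rho(b^-1) = [[3, -2], [-4, 3]]  ->  [[63, -46], [-89, 65]]
... * rho(b^-1) = [[3, -2], [-4, 3]]  ->  [[373, -264], [-527, 373]]
... * rho(a^-1) = [[1, 0], [-1, 1]]  ->  [[637, -264], [-900, 373]]
... * rho(a^-1) = [[1, 0], [-1, 1]]  ->  [[901, -264], [-1273, 373]]
... * rho(a^-1) = [[1, 0], [-1, 1]]  ->  [[1165, -264], [-1646, 373]]
... * rho(a^-1) = [[1, 0], [-1, 1]]  ->  [[1429, -264], [-2019, 373]]
... * rho(b^-1) = [[3, -2], [-4, 3]]  ->  [[5343, -3650], [-7549, 5157]]
... * rho(a) = [[1, 0], [1, 1]]  ->  [[1693, -3650], [-2392, 5157]]
... * rho(b^-1) = [[3, -2], [-4, 3]]  ->  [[19679, -14336], [-27804, 20255]]
... * rho(a) = [[1, 0], [1, 1]]  ->  [[5343, -14336], [-7549, 20255]]
... * rho(b^-1) = [[3, -2], [-4, 3]]  ->  [[73373, -53694], [-103667, 75863]]
... * rho(a) = [[1, 0], [1, 1]]  ->  [[19679, -53694], [-27804, 75863]]
tr = 19679 + 75863 = 95542

95542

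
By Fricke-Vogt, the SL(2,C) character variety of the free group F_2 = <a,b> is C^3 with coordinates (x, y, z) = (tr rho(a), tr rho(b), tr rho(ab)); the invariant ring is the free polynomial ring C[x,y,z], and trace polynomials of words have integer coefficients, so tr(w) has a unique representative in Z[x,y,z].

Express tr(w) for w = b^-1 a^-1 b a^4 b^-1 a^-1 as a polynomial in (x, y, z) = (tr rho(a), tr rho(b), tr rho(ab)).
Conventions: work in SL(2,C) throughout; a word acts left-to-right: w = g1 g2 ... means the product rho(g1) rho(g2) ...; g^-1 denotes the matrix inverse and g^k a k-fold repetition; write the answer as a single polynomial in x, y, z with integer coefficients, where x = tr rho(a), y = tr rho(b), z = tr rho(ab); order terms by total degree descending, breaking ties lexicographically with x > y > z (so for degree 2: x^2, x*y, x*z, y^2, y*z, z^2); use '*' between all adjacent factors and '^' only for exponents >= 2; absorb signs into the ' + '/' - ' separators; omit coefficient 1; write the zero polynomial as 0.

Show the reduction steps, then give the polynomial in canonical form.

-x^4*y*z^2 + x^5*z + x^3*y^2*z + x^3*z^3 + 2*x^2*y*z^2 - 6*x^3*z - 2*x*y^2*z - 2*x*z^3 + x^2*y + 7*x*z - y

tr(a^2) = tr(a)*tr(a) - tr(1) = x^2 - 2
tr(a^3) = tr(a)*tr(a^2) - tr(a) = x^3 - 3*x
tr(b a^2) = tr(a)*tr(b a) - tr(b) = x*z - y
reduce: tr(a^3 b) = tr(a)*tr(b a^2) - tr(b a) = x^2*z - x*y - z
tr(a^3 b^-1) = tr(a^3)*tr(b) - tr(a^3 b) = x^3*y - x^2*z - 2*x*y + z
tr(b a^4) = tr(a)*tr(b a^3) - tr(b a^2) = x^3*z - x^2*y - 2*x*z + y
reduce: tr(a b a^4) = tr(a)*tr(b a^4) - tr(b a^3) = x^4*z - x^3*y - 3*x^2*z + 2*x*y + z
tr(b a b a) = tr(a b)*tr(a b) - tr(1)   [split at repeated a] = z^2 - 2
reduce: tr(b a b) = tr(b)*tr(a b) - tr(a) = y*z - x
tr(a b a b a) = tr(a)*tr(b a b a) - tr(b a b) = x*z^2 - y*z - x
reduce: tr(a^2 b a b a) = tr(a)*tr(a b a b a) - tr(a b a b) = x^2*z^2 - x*y*z - x^2 - z^2 + 2
reduce: tr(a b a^4 b) = tr(a)*tr(a^2 b a b a) - tr(a^2 b a b) = x^3*z^2 - x^2*y*z - x^3 - 2*x*z^2 + y*z + 3*x
tr(b^-1 a b a^4) = tr(a b a^4)*tr(b) - tr(a b a^4 b) = x^4*y*z - x^3*y^2 - x^3*z^2 - 2*x^2*y*z + x^3 + 2*x*y^2 + 2*x*z^2 - 3*x
so tr(b^-1 a b a^4 b^-1) = tr(b^-1 a b a^4)*tr(b) - tr(b^-1 a b a^4 b) = x^4*y^2*z - x^3*y^3 - x^3*y*z^2 - x^4*z - 2*x^2*y^2*z + 2*x^3*y + 2*x*y^3 + 2*x*y*z^2 + 3*x^2*z - 5*x*y - z
so tr(a^2 b a^4) = tr(a)*tr(b a^5) - tr(b a^4) = x^5*z - x^4*y - 4*x^3*z + 3*x^2*y + 3*x*z - y
tr(b a^3 b) = tr(b)*tr(a^3 b) - tr(a^3) = x^2*y*z - x^3 - x*y^2 - y*z + 3*x
tr(a^2 b a^2 b a) = tr(a)*tr(b a^3 b a) - tr(b a^3 b) = x^3*z^2 - 2*x^2*y*z + x*y^2 - x*z^2 + y*z - x
tr(b^2) = tr(b)*tr(b) - tr(1) = y^2 - 2
reduce: tr(b a^2 b) = tr(a)*tr(b^2 a) - tr(b^2) = x*y*z - x^2 - y^2 + 2
reduce: tr(a^2 b a^2 b) = tr(a)*tr(b a^2 b a) - tr(b a^2 b) = x^2*z^2 - 2*x*y*z + y^2 - 2
tr(a^2 b a^4 b) = tr(a)*tr(a^2 b a^2 b a) - tr(a^2 b a^2 b) = x^4*z^2 - 2*x^3*y*z + x^2*y^2 - 2*x^2*z^2 + 3*x*y*z - x^2 - y^2 + 2
reduce: tr(a b a^4 b^-1 a) = tr(a^2 b a^4)*tr(b) - tr(a^2 b a^4 b) = x^5*y*z - x^4*y^2 - x^4*z^2 - 2*x^3*y*z + 2*x^2*y^2 + 2*x^2*z^2 + x^2 - 2
tr(a b a b a^4) = tr(a)*tr(a b a b a^3) - tr(a b a b a^2) = x^4*z^2 - x^3*y*z - x^4 - 3*x^2*z^2 + 2*x*y*z + 4*x^2 + z^2 - 2
reduce: tr(b a b a b a) = tr(b a)*tr(b a b a) - tr(b^-1 a^-1)   [split at repeated b] = z^3 - 3*z
tr(b a b a b) = tr(b)*tr(a b a b) - tr(a b a) = y*z^2 - x*z - y
reduce: tr(a b a b a b a) = tr(a)*tr(b a b a b a) - tr(b a b a b) = x*z^3 - y*z^2 - 2*x*z + y
so tr(a^2 b a b a b a) = tr(a)*tr(a b a b a b a) - tr(a b a b a b) = x^2*z^3 - x*y*z^2 - 2*x^2*z - z^3 + x*y + 3*z
so tr(a b a b a^4 b) = tr(a)*tr(a^2 b a b a b a) - tr(a^2 b a b a b) = x^3*z^3 - x^2*y*z^2 - 2*x^3*z - 2*x*z^3 + x^2*y + y*z^2 + 5*x*z - y
so tr(a b a^4 b^-1 a b) = tr(a b a b a^4)*tr(b) - tr(a b a b a^4 b) = x^4*y*z^2 - x^3*y^2*z - x^3*z^3 - x^4*y - 2*x^2*y*z^2 + 2*x^3*z + 2*x*y^2*z + 2*x*z^3 + 3*x^2*y - 5*x*z - y
reduce: tr(b^-1 a b a^4 b^-1 a) = tr(a b a^4 b^-1 a)*tr(b) - tr(a b a^4 b^-1 a b) = x^5*y^2*z - x^4*y^3 - 2*x^4*y*z^2 - x^3*y^2*z + x^3*z^3 + x^4*y + 2*x^2*y^3 + 4*x^2*y*z^2 - 2*x^3*z - 2*x*y^2*z - 2*x*z^3 - 2*x^2*y + 5*x*z - y
so tr(b a^4 b^-1 a^-1 b^-1 a) = tr(b^-1 a b a^4 b^-1)*tr(a) - tr(b^-1 a b a^4 b^-1 a) = x^4*y*z^2 - x^5*z - x^3*y^2*z - x^3*z^3 + x^4*y - 2*x^2*y*z^2 + 5*x^3*z + 2*x*y^2*z + 2*x*z^3 - 3*x^2*y - 6*x*z + y
reduce: tr(b^-1 a^-1 b a^4 b^-1 a^-1) = tr(b a^4 b^-1 a^-1 b^-1)*tr(a) - tr(b a^4 b^-1 a^-1 b^-1 a) = -x^4*y*z^2 + x^5*z + x^3*y^2*z + x^3*z^3 + 2*x^2*y*z^2 - 6*x^3*z - 2*x*y^2*z - 2*x*z^3 + x^2*y + 7*x*z - y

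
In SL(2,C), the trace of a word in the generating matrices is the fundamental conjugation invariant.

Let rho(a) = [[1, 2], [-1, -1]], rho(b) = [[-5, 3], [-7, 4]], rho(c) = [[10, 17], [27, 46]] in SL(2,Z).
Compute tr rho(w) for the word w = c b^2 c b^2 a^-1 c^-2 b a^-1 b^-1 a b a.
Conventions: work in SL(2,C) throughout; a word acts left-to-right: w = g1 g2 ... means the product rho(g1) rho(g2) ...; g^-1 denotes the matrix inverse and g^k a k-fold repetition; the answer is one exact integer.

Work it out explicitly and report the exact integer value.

-110150606786

rho(c) = [[10, 17], [27, 46]]
... * rho(b) = [[-5, 3], [-7, 4]]  ->  [[-169, 98], [-457, 265]]
... * rho(b) = [[-5, 3], [-7, 4]]  ->  [[159, -115], [430, -311]]
... * rho(c) = [[10, 17], [27, 46]]  ->  [[-1515, -2587], [-4097, -6996]]
... * rho(b) = [[-5, 3], [-7, 4]]  ->  [[25684, -14893], [69457, -40275]]
... * rho(b) = [[-5, 3], [-7, 4]]  ->  [[-24169, 17480], [-65360, 47271]]
... * rho(a^-1) = [[-1, -2], [1, 1]]  ->  [[41649, 65818], [112631, 177991]]
... * rho(c^-1) = [[46, -17], [-27, 10]]  ->  [[138768, -49853], [375269, -134817]]
... * rho(c^-1) = [[46, -17], [-27, 10]]  ->  [[7729359, -2857586], [20902433, -7727743]]
... * rho(b) = [[-5, 3], [-7, 4]]  ->  [[-18643693, 11757733], [-50417964, 31796327]]
... * rho(a^-1) = [[-1, -2], [1, 1]]  ->  [[30401426, 49045119], [82214291, 132632255]]
... * rho(b^-1) = [[4, -3], [7, -5]]  ->  [[464921537, -336429873], [1257282949, -909804148]]
... * rho(a) = [[1, 2], [-1, -1]]  ->  [[801351410, 1266272947], [2167087097, 3424370046]]
... * rho(b) = [[-5, 3], [-7, 4]]  ->  [[-12870667679, 7469146018], [-34806025807, 20198741475]]
... * rho(a) = [[1, 2], [-1, -1]]  ->  [[-20339813697, -33210481376], [-55004767282, -89810793089]]
tr = -20339813697 + -89810793089 = -110150606786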